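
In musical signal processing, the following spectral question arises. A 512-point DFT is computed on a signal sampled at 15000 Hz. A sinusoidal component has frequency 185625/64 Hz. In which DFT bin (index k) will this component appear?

DFT frequency resolution = f_s/N = 15000/512 = 1875/64 Hz
Bin index k = f_signal / resolution = 185625/64 / 1875/64 = 99
The signal frequency 185625/64 Hz falls in DFT bin k = 99.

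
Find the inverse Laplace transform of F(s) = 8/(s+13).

Standard pair: k/(s+a) <-> k*e^(-at)*u(t)
With k=8, a=13: f(t) = 8*e^(-13t)*u(t)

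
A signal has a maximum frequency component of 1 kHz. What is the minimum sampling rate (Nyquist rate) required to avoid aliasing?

By the Nyquist-Shannon sampling theorem,
the minimum sampling rate (Nyquist rate) must be at least 2 * f_max.
Nyquist rate = 2 * 1 kHz = 2 kHz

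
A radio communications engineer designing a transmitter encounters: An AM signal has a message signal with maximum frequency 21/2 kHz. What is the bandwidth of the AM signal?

In AM (double-sideband), the bandwidth is twice the message frequency.
BW = 2 * f_m = 2 * 21/2 kHz = 21 kHz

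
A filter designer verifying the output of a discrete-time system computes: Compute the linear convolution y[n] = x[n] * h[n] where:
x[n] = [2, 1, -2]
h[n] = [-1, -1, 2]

y[n] = sum_k x[k]*h[n-k]. Output length = len(x) + len(h) - 1 = 3 + 3 - 1 = 5.
y[0] = 2*-1 = -2
y[1] = 1*-1 + 2*-1 = -3
y[2] = -2*-1 + 1*-1 + 2*2 = 5
y[3] = -2*-1 + 1*2 = 4
y[4] = -2*2 = -4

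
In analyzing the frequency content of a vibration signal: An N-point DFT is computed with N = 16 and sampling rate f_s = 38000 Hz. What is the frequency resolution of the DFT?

DFT frequency resolution = f_s / N
= 38000 / 16 = 2375 Hz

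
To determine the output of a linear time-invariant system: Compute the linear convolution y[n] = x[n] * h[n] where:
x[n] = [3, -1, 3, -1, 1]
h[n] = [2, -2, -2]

y[n] = sum_k x[k]*h[n-k]. Output length = len(x) + len(h) - 1 = 5 + 3 - 1 = 7.
y[0] = 3*2 = 6
y[1] = -1*2 + 3*-2 = -8
y[2] = 3*2 + -1*-2 + 3*-2 = 2
y[3] = -1*2 + 3*-2 + -1*-2 = -6
y[4] = 1*2 + -1*-2 + 3*-2 = -2
y[5] = 1*-2 + -1*-2 = 0
y[6] = 1*-2 = -2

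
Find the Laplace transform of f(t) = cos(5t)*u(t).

Standard pair: cos(wt)*u(t) <-> s/(s^2+w^2)
With w = 5: L{cos(5t)*u(t)} = s/(s^2+25)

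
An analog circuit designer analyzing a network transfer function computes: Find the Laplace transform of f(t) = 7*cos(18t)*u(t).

Standard pair: cos(wt)*u(t) <-> s/(s^2+w^2)
With w = 18: L{7*cos(18t)*u(t)} = 7s/(s^2+324)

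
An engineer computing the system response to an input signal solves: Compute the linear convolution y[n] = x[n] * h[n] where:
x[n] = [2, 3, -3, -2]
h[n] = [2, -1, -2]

y[n] = sum_k x[k]*h[n-k]. Output length = len(x) + len(h) - 1 = 4 + 3 - 1 = 6.
y[0] = 2*2 = 4
y[1] = 3*2 + 2*-1 = 4
y[2] = -3*2 + 3*-1 + 2*-2 = -13
y[3] = -2*2 + -3*-1 + 3*-2 = -7
y[4] = -2*-1 + -3*-2 = 8
y[5] = -2*-2 = 4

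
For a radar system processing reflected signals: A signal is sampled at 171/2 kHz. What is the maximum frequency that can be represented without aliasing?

The maximum frequency that can be represented without aliasing
is the Nyquist frequency: f_max = f_s / 2 = 171/2 kHz / 2 = 171/4 kHz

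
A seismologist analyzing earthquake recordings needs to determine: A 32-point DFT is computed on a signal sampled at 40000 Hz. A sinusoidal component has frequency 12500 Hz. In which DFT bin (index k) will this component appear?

DFT frequency resolution = f_s/N = 40000/32 = 1250 Hz
Bin index k = f_signal / resolution = 12500 / 1250 = 10
The signal frequency 12500 Hz falls in DFT bin k = 10.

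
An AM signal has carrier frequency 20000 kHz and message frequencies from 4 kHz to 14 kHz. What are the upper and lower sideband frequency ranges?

Upper sideband (USB) = fc + [fm_low, fm_high] = 20000 + [4, 14] = [20004, 20014] kHz
Lower sideband (LSB) = fc - [fm_high, fm_low] = 20000 - [14, 4] = [19986, 19996] kHz
Total occupied spectrum: 19986 kHz to 20014 kHz (plus carrier at 20000 kHz)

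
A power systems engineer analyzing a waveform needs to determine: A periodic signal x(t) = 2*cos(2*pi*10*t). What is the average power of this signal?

Average power of A*cos(wt) is A^2/2.
P = 2^2 / 2 = 4/2 = 2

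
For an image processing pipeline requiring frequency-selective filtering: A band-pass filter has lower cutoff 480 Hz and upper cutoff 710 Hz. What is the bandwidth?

Bandwidth = f_high - f_low
= 710 Hz - 480 Hz = 230 Hz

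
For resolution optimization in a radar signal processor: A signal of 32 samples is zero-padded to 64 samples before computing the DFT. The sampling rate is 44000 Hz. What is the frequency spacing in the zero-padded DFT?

Original DFT: N = 32, resolution = f_s/N = 44000/32 = 1375 Hz
Zero-padded DFT: N = 64, resolution = f_s/N = 44000/64 = 1375/2 Hz
Zero-padding interpolates the spectrum (finer frequency grid)
but does NOT improve the true spectral resolution (ability to resolve close frequencies).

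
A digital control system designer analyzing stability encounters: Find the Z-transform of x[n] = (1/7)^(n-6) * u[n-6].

Time-shifting property: if X(z) = Z{x[n]}, then Z{x[n-d]} = z^(-d) * X(z)
X(z) = z/(z - 1/7) for x[n] = (1/7)^n * u[n]
Z{x[n-6]} = z^(-6) * z/(z - 1/7) = z^(-5)/(z - 1/7)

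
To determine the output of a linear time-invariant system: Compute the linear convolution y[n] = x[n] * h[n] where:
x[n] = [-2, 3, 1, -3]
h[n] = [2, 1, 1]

y[n] = sum_k x[k]*h[n-k]. Output length = len(x) + len(h) - 1 = 4 + 3 - 1 = 6.
y[0] = -2*2 = -4
y[1] = 3*2 + -2*1 = 4
y[2] = 1*2 + 3*1 + -2*1 = 3
y[3] = -3*2 + 1*1 + 3*1 = -2
y[4] = -3*1 + 1*1 = -2
y[5] = -3*1 = -3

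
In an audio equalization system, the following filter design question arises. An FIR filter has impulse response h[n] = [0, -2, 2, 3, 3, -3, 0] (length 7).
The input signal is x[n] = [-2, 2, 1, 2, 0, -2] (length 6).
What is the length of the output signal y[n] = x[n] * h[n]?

For linear convolution, the output length is:
len(y) = len(x) + len(h) - 1 = 6 + 7 - 1 = 12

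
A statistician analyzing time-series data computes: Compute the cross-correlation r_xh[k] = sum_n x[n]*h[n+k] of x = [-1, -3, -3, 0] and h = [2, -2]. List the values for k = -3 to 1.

Both sequences indexed from 0 and zero outside their support.
Lags with overlap: k = -3 to 1.
  r_xh[-3] = x[3]*h[0] = 0
  r_xh[-2] = x[2]*h[0] + x[3]*h[1] = -6
  r_xh[-1] = x[1]*h[0] + x[2]*h[1] = 0
  r_xh[0] = x[0]*h[0] + x[1]*h[1] = 4
  r_xh[1] = x[0]*h[1] = 2
r_xh = [0, -6, 0, 4, 2] (for k = -3, ..., 1)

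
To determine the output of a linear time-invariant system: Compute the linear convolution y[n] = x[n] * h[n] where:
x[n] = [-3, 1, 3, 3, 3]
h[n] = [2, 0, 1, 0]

y[n] = sum_k x[k]*h[n-k]. Output length = len(x) + len(h) - 1 = 5 + 4 - 1 = 8.
y[0] = -3*2 = -6
y[1] = 1*2 + -3*0 = 2
y[2] = 3*2 + 1*0 + -3*1 = 3
y[3] = 3*2 + 3*0 + 1*1 + -3*0 = 7
y[4] = 3*2 + 3*0 + 3*1 + 1*0 = 9
y[5] = 3*0 + 3*1 + 3*0 = 3
y[6] = 3*1 + 3*0 = 3
y[7] = 3*0 = 0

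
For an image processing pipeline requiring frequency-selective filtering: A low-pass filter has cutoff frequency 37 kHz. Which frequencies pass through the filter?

A low-pass filter passes all frequencies below the cutoff frequency 37 kHz and attenuates higher frequencies.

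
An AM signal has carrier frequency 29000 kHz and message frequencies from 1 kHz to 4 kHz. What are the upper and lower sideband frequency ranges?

Upper sideband (USB) = fc + [fm_low, fm_high] = 29000 + [1, 4] = [29001, 29004] kHz
Lower sideband (LSB) = fc - [fm_high, fm_low] = 29000 - [4, 1] = [28996, 28999] kHz
Total occupied spectrum: 28996 kHz to 29004 kHz (plus carrier at 29000 kHz)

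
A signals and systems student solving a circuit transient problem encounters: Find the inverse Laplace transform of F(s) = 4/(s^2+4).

Standard pair: w/(s^2+w^2) <-> sin(wt)*u(t)
Recognize w^2 = 4, so w = 2; numerator 4 = 2*2.
f(t) = 2*sin(2t)*u(t)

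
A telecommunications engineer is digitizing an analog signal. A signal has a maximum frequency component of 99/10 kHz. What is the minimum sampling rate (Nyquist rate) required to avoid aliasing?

By the Nyquist-Shannon sampling theorem,
the minimum sampling rate (Nyquist rate) must be at least 2 * f_max.
Nyquist rate = 2 * 99/10 kHz = 99/5 kHz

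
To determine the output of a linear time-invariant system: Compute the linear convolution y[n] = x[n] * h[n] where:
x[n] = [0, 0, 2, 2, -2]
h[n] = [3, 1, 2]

y[n] = sum_k x[k]*h[n-k]. Output length = len(x) + len(h) - 1 = 5 + 3 - 1 = 7.
y[0] = 0*3 = 0
y[1] = 0*3 + 0*1 = 0
y[2] = 2*3 + 0*1 + 0*2 = 6
y[3] = 2*3 + 2*1 + 0*2 = 8
y[4] = -2*3 + 2*1 + 2*2 = 0
y[5] = -2*1 + 2*2 = 2
y[6] = -2*2 = -4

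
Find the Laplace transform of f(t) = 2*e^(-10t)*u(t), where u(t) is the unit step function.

Standard Laplace transform pair:
e^(-at)*u(t) <-> 1/(s+a)
With a = 10: L{2*e^(-10t)*u(t)} = 2/(s+10), ROC: Re(s) > -10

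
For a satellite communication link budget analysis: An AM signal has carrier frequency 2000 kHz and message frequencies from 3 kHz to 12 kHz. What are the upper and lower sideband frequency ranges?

Upper sideband (USB) = fc + [fm_low, fm_high] = 2000 + [3, 12] = [2003, 2012] kHz
Lower sideband (LSB) = fc - [fm_high, fm_low] = 2000 - [12, 3] = [1988, 1997] kHz
Total occupied spectrum: 1988 kHz to 2012 kHz (plus carrier at 2000 kHz)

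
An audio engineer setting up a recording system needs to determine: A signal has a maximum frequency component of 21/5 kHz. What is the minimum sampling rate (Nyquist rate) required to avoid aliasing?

By the Nyquist-Shannon sampling theorem,
the minimum sampling rate (Nyquist rate) must be at least 2 * f_max.
Nyquist rate = 2 * 21/5 kHz = 42/5 kHz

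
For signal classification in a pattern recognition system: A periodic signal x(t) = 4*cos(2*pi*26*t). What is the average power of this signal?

Average power of A*cos(wt) is A^2/2.
P = 4^2 / 2 = 16/2 = 8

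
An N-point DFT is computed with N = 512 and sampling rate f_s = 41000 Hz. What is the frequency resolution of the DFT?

DFT frequency resolution = f_s / N
= 41000 / 512 = 5125/64 Hz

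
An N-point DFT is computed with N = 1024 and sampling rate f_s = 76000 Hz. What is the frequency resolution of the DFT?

DFT frequency resolution = f_s / N
= 76000 / 1024 = 2375/32 Hz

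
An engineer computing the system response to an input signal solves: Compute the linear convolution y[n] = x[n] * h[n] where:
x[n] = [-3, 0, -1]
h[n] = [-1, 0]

y[n] = sum_k x[k]*h[n-k]. Output length = len(x) + len(h) - 1 = 3 + 2 - 1 = 4.
y[0] = -3*-1 = 3
y[1] = 0*-1 + -3*0 = 0
y[2] = -1*-1 + 0*0 = 1
y[3] = -1*0 = 0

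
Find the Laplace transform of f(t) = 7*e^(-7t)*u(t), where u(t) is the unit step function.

Standard Laplace transform pair:
e^(-at)*u(t) <-> 1/(s+a)
With a = 7: L{7*e^(-7t)*u(t)} = 7/(s+7), ROC: Re(s) > -7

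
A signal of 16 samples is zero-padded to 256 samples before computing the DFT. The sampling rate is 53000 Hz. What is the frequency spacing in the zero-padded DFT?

Original DFT: N = 16, resolution = f_s/N = 53000/16 = 6625/2 Hz
Zero-padded DFT: N = 256, resolution = f_s/N = 53000/256 = 6625/32 Hz
Zero-padding interpolates the spectrum (finer frequency grid)
but does NOT improve the true spectral resolution (ability to resolve close frequencies).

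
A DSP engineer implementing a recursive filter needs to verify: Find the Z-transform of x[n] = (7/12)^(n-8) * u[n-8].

Time-shifting property: if X(z) = Z{x[n]}, then Z{x[n-d]} = z^(-d) * X(z)
X(z) = z/(z - 7/12) for x[n] = (7/12)^n * u[n]
Z{x[n-8]} = z^(-8) * z/(z - 7/12) = z^(-7)/(z - 7/12)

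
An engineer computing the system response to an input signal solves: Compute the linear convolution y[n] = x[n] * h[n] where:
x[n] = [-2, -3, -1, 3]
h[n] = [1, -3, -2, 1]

y[n] = sum_k x[k]*h[n-k]. Output length = len(x) + len(h) - 1 = 4 + 4 - 1 = 7.
y[0] = -2*1 = -2
y[1] = -3*1 + -2*-3 = 3
y[2] = -1*1 + -3*-3 + -2*-2 = 12
y[3] = 3*1 + -1*-3 + -3*-2 + -2*1 = 10
y[4] = 3*-3 + -1*-2 + -3*1 = -10
y[5] = 3*-2 + -1*1 = -7
y[6] = 3*1 = 3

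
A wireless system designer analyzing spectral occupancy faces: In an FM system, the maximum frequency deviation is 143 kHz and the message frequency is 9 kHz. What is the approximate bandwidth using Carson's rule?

Carson's rule: BW = 2*(delta_f + f_m)
= 2*(143 + 9) kHz = 304 kHz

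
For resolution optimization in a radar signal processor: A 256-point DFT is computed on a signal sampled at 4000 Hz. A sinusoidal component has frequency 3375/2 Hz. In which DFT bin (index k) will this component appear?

DFT frequency resolution = f_s/N = 4000/256 = 125/8 Hz
Bin index k = f_signal / resolution = 3375/2 / 125/8 = 108
The signal frequency 3375/2 Hz falls in DFT bin k = 108.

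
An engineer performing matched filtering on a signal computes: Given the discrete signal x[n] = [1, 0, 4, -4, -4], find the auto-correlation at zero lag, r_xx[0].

The auto-correlation at zero lag r_xx[0] equals the signal energy.
r_xx[0] = sum of x[n]^2 = 1^2 + 0^2 + 4^2 + (-4)^2 + (-4)^2
= 1 + 0 + 16 + 16 + 16 = 49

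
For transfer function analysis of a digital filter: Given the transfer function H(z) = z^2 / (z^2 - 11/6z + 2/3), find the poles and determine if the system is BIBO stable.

Poles are roots of the denominator: z^2 - 11/6z + 2/3 = 0.
Quadratic formula: z = [-(-11/6) +/- sqrt((-11/6)^2 - 4*(2/3))] / 2
Discriminant = 121/36 - 8/3 = 25/36; sqrt = 5/6.
z = (11/6 +/- 5/6) / 2 => z = 4/3 or z = 1/2.
|p1| = 4/3, |p2| = 1/2.
For BIBO stability, all poles must lie inside the unit circle (|p| < 1).
System is UNSTABLE since at least one |p| >= 1.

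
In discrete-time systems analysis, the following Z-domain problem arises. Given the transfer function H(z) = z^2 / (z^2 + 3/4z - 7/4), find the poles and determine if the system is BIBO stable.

Poles are roots of the denominator: z^2 + 3/4z - 7/4 = 0.
Quadratic formula: z = [-(3/4) +/- sqrt((3/4)^2 - 4*(-7/4))] / 2
Discriminant = 9/16 + 7 = 121/16; sqrt = 11/4.
z = (-3/4 +/- 11/4) / 2 => z = 1 or z = -7/4.
|p1| = 1, |p2| = 7/4.
For BIBO stability, all poles must lie inside the unit circle (|p| < 1).
System is UNSTABLE since at least one |p| >= 1.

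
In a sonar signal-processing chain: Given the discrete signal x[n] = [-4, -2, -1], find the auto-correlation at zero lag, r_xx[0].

The auto-correlation at zero lag r_xx[0] equals the signal energy.
r_xx[0] = sum of x[n]^2 = (-4)^2 + (-2)^2 + (-1)^2
= 16 + 4 + 1 = 21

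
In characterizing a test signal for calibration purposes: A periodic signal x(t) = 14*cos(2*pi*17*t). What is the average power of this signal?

Average power of A*cos(wt) is A^2/2.
P = 14^2 / 2 = 196/2 = 98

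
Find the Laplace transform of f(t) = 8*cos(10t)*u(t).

Standard pair: cos(wt)*u(t) <-> s/(s^2+w^2)
With w = 10: L{8*cos(10t)*u(t)} = 8s/(s^2+100)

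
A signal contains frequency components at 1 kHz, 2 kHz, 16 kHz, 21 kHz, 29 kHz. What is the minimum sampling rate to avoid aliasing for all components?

The highest frequency component is f_max = 29 kHz.
Nyquist rate = 2 * f_max = 2 * 29 kHz = 58 kHz.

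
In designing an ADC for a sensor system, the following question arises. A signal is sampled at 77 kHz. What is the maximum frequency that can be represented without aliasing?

The maximum frequency that can be represented without aliasing
is the Nyquist frequency: f_max = f_s / 2 = 77 kHz / 2 = 77/2 kHz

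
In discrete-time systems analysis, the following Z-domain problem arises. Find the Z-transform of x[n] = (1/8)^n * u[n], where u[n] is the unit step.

The Z-transform of a^n * u[n] is z/(z-a) for |z| > |a|.
Here a = 1/8, so X(z) = z/(z - (1/8)) = 8z/(8z - 1)
ROC: |z| > 1/8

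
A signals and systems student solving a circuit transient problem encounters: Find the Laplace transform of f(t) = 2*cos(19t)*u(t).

Standard pair: cos(wt)*u(t) <-> s/(s^2+w^2)
With w = 19: L{2*cos(19t)*u(t)} = 2s/(s^2+361)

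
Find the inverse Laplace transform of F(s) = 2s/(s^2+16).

Standard pair: s/(s^2+w^2) <-> cos(wt)*u(t)
With k=2, w=4: f(t) = 2*cos(4t)*u(t)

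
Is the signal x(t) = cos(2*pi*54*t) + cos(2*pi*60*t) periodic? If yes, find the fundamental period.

f1 = 54 Hz, f2 = 60 Hz
Period T1 = 1/54, T2 = 1/60
Ratio T1/T2 = 60/54, which is rational.
The signal is periodic with fundamental period T = 1/GCD(54,60) = 1/6 s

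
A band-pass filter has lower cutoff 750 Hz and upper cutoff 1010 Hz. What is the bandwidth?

Bandwidth = f_high - f_low
= 1010 Hz - 750 Hz = 260 Hz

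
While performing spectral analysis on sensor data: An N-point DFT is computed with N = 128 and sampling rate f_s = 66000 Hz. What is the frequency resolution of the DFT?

DFT frequency resolution = f_s / N
= 66000 / 128 = 4125/8 Hz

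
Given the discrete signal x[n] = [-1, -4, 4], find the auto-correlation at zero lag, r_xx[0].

The auto-correlation at zero lag r_xx[0] equals the signal energy.
r_xx[0] = sum of x[n]^2 = (-1)^2 + (-4)^2 + 4^2
= 1 + 16 + 16 = 33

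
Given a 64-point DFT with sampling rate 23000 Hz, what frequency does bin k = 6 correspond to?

The frequency of DFT bin k is: f_k = k * f_s / N
f_6 = 6 * 23000 / 64 = 8625/4 Hz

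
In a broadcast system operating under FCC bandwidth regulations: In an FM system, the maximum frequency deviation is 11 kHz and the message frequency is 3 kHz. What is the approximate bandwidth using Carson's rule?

Carson's rule: BW = 2*(delta_f + f_m)
= 2*(11 + 3) kHz = 28 kHz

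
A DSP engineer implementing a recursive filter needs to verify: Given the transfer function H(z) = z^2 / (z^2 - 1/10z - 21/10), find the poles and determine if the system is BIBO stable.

Poles are roots of the denominator: z^2 - 1/10z - 21/10 = 0.
Quadratic formula: z = [-(-1/10) +/- sqrt((-1/10)^2 - 4*(-21/10))] / 2
Discriminant = 1/100 + 42/5 = 841/100; sqrt = 29/10.
z = (1/10 +/- 29/10) / 2 => z = 3/2 or z = -7/5.
|p1| = 3/2, |p2| = 7/5.
For BIBO stability, all poles must lie inside the unit circle (|p| < 1).
System is UNSTABLE since at least one |p| >= 1.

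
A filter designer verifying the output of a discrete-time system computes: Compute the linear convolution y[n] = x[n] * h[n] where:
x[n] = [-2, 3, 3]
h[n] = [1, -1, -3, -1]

y[n] = sum_k x[k]*h[n-k]. Output length = len(x) + len(h) - 1 = 3 + 4 - 1 = 6.
y[0] = -2*1 = -2
y[1] = 3*1 + -2*-1 = 5
y[2] = 3*1 + 3*-1 + -2*-3 = 6
y[3] = 3*-1 + 3*-3 + -2*-1 = -10
y[4] = 3*-3 + 3*-1 = -12
y[5] = 3*-1 = -3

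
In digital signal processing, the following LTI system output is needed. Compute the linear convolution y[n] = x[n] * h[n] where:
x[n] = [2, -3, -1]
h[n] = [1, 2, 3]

y[n] = sum_k x[k]*h[n-k]. Output length = len(x) + len(h) - 1 = 3 + 3 - 1 = 5.
y[0] = 2*1 = 2
y[1] = -3*1 + 2*2 = 1
y[2] = -1*1 + -3*2 + 2*3 = -1
y[3] = -1*2 + -3*3 = -11
y[4] = -1*3 = -3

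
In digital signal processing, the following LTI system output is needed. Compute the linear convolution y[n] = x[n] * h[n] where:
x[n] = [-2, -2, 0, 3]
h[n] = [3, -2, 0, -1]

y[n] = sum_k x[k]*h[n-k]. Output length = len(x) + len(h) - 1 = 4 + 4 - 1 = 7.
y[0] = -2*3 = -6
y[1] = -2*3 + -2*-2 = -2
y[2] = 0*3 + -2*-2 + -2*0 = 4
y[3] = 3*3 + 0*-2 + -2*0 + -2*-1 = 11
y[4] = 3*-2 + 0*0 + -2*-1 = -4
y[5] = 3*0 + 0*-1 = 0
y[6] = 3*-1 = -3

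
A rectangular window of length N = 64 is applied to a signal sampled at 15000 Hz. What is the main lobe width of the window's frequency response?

For a rectangular window of length N,
the main lobe width in frequency is 2*f_s/N.
= 2*15000/64 = 1875/4 Hz
This determines the minimum frequency separation for resolving two sinusoids.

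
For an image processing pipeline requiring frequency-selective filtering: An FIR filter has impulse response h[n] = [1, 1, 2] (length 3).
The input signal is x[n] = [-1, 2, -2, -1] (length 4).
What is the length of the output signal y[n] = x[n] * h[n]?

For linear convolution, the output length is:
len(y) = len(x) + len(h) - 1 = 4 + 3 - 1 = 6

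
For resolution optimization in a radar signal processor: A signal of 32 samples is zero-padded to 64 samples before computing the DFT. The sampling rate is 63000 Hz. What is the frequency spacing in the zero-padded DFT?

Original DFT: N = 32, resolution = f_s/N = 63000/32 = 7875/4 Hz
Zero-padded DFT: N = 64, resolution = f_s/N = 63000/64 = 7875/8 Hz
Zero-padding interpolates the spectrum (finer frequency grid)
but does NOT improve the true spectral resolution (ability to resolve close frequencies).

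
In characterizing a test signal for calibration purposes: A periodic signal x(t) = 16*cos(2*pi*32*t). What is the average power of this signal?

Average power of A*cos(wt) is A^2/2.
P = 16^2 / 2 = 256/2 = 128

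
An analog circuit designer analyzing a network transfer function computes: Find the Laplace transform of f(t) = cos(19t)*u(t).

Standard pair: cos(wt)*u(t) <-> s/(s^2+w^2)
With w = 19: L{cos(19t)*u(t)} = s/(s^2+361)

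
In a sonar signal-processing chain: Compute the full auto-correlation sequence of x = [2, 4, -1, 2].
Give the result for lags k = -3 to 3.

r_xx[k] = sum_m x[m]*x[m+k], indexed from 0, for k = -3 to 3:
  r_xx[-3] = x[3]*x[0] = 4
  r_xx[-2] = x[2]*x[0] + x[3]*x[1] = 6
  r_xx[-1] = x[1]*x[0] + x[2]*x[1] + x[3]*x[2] = 2
  r_xx[0] = x[0]*x[0] + x[1]*x[1] + x[2]*x[2] + x[3]*x[3] = 25
  r_xx[1] = x[0]*x[1] + x[1]*x[2] + x[2]*x[3] = 2
  r_xx[2] = x[0]*x[2] + x[1]*x[3] = 6
  r_xx[3] = x[0]*x[3] = 4
r_xx = [4, 6, 2, 25, 2, 6, 4]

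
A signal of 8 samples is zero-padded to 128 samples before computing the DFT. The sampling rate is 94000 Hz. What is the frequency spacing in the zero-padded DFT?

Original DFT: N = 8, resolution = f_s/N = 94000/8 = 11750 Hz
Zero-padded DFT: N = 128, resolution = f_s/N = 94000/128 = 5875/8 Hz
Zero-padding interpolates the spectrum (finer frequency grid)
but does NOT improve the true spectral resolution (ability to resolve close frequencies).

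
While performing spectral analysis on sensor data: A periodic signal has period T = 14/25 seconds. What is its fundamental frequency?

The fundamental frequency is the reciprocal of the period.
f = 1/T = 1/(14/25) = 25/14 Hz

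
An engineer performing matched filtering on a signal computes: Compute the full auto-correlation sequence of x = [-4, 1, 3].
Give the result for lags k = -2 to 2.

r_xx[k] = sum_m x[m]*x[m+k], indexed from 0, for k = -2 to 2:
  r_xx[-2] = x[2]*x[0] = -12
  r_xx[-1] = x[1]*x[0] + x[2]*x[1] = -1
  r_xx[0] = x[0]*x[0] + x[1]*x[1] + x[2]*x[2] = 26
  r_xx[1] = x[0]*x[1] + x[1]*x[2] = -1
  r_xx[2] = x[0]*x[2] = -12
r_xx = [-12, -1, 26, -1, -12]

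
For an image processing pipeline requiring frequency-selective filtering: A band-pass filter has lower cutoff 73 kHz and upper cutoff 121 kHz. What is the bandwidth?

Bandwidth = f_high - f_low
= 121 kHz - 73 kHz = 48 kHz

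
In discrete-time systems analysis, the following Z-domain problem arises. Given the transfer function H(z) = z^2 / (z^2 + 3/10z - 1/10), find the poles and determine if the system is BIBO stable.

Poles are roots of the denominator: z^2 + 3/10z - 1/10 = 0.
Quadratic formula: z = [-(3/10) +/- sqrt((3/10)^2 - 4*(-1/10))] / 2
Discriminant = 9/100 + 2/5 = 49/100; sqrt = 7/10.
z = (-3/10 +/- 7/10) / 2 => z = 1/5 or z = -1/2.
|p1| = 1/2, |p2| = 1/5.
For BIBO stability, all poles must lie inside the unit circle (|p| < 1).
System is STABLE since both |p| < 1.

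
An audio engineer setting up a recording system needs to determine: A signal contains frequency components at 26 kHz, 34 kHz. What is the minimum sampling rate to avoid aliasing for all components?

The highest frequency component is f_max = 34 kHz.
Nyquist rate = 2 * f_max = 2 * 34 kHz = 68 kHz.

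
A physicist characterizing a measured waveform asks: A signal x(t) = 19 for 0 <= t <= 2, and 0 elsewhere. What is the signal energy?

Energy = integral of |x(t)|^2 dt over the signal duration
= 19^2 * 2 = 361 * 2 = 722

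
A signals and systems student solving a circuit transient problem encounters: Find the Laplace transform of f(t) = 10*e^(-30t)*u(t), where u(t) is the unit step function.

Standard Laplace transform pair:
e^(-at)*u(t) <-> 1/(s+a)
With a = 30: L{10*e^(-30t)*u(t)} = 10/(s+30), ROC: Re(s) > -30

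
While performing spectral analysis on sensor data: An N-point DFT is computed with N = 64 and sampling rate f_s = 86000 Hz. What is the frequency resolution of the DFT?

DFT frequency resolution = f_s / N
= 86000 / 64 = 5375/4 Hz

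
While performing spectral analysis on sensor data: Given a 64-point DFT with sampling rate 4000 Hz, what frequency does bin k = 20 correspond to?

The frequency of DFT bin k is: f_k = k * f_s / N
f_20 = 20 * 4000 / 64 = 1250 Hz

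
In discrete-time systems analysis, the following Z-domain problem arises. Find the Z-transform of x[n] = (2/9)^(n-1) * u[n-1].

Time-shifting property: if X(z) = Z{x[n]}, then Z{x[n-d]} = z^(-d) * X(z)
X(z) = z/(z - 2/9) for x[n] = (2/9)^n * u[n]
Z{x[n-1]} = z^(-1) * z/(z - 2/9) = 1/(z - 2/9)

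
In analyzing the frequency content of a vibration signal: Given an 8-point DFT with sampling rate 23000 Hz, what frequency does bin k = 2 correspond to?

The frequency of DFT bin k is: f_k = k * f_s / N
f_2 = 2 * 23000 / 8 = 5750 Hz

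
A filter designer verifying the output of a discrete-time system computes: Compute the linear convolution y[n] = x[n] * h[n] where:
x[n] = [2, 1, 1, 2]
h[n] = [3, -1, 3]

y[n] = sum_k x[k]*h[n-k]. Output length = len(x) + len(h) - 1 = 4 + 3 - 1 = 6.
y[0] = 2*3 = 6
y[1] = 1*3 + 2*-1 = 1
y[2] = 1*3 + 1*-1 + 2*3 = 8
y[3] = 2*3 + 1*-1 + 1*3 = 8
y[4] = 2*-1 + 1*3 = 1
y[5] = 2*3 = 6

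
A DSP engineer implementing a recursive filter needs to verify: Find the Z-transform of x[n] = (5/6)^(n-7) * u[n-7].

Time-shifting property: if X(z) = Z{x[n]}, then Z{x[n-d]} = z^(-d) * X(z)
X(z) = z/(z - 5/6) for x[n] = (5/6)^n * u[n]
Z{x[n-7]} = z^(-7) * z/(z - 5/6) = z^(-6)/(z - 5/6)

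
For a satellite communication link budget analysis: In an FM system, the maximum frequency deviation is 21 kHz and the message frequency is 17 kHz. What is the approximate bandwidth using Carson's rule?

Carson's rule: BW = 2*(delta_f + f_m)
= 2*(21 + 17) kHz = 76 kHz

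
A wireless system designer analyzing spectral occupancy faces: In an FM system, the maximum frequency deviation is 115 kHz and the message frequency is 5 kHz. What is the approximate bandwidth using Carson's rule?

Carson's rule: BW = 2*(delta_f + f_m)
= 2*(115 + 5) kHz = 240 kHz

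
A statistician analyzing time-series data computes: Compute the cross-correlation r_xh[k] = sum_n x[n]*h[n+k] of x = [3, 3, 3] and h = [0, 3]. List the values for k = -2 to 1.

Both sequences indexed from 0 and zero outside their support.
Lags with overlap: k = -2 to 1.
  r_xh[-2] = x[2]*h[0] = 0
  r_xh[-1] = x[1]*h[0] + x[2]*h[1] = 9
  r_xh[0] = x[0]*h[0] + x[1]*h[1] = 9
  r_xh[1] = x[0]*h[1] = 9
r_xh = [0, 9, 9, 9] (for k = -2, ..., 1)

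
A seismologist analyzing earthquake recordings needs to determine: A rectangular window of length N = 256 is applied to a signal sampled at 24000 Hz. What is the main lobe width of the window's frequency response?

For a rectangular window of length N,
the main lobe width in frequency is 2*f_s/N.
= 2*24000/256 = 375/2 Hz
This determines the minimum frequency separation for resolving two sinusoids.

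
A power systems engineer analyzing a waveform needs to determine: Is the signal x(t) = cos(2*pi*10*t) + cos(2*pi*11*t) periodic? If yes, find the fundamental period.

f1 = 10 Hz, f2 = 11 Hz
Period T1 = 1/10, T2 = 1/11
Ratio T1/T2 = 11/10, which is rational.
The signal is periodic with fundamental period T = 1/GCD(10,11) = 1 s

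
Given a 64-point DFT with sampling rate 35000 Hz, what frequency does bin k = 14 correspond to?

The frequency of DFT bin k is: f_k = k * f_s / N
f_14 = 14 * 35000 / 64 = 30625/4 Hz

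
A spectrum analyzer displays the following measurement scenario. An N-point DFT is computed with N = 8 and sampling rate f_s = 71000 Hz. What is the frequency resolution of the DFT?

DFT frequency resolution = f_s / N
= 71000 / 8 = 8875 Hz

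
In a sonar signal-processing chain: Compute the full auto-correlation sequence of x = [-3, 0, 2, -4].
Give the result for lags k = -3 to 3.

r_xx[k] = sum_m x[m]*x[m+k], indexed from 0, for k = -3 to 3:
  r_xx[-3] = x[3]*x[0] = 12
  r_xx[-2] = x[2]*x[0] + x[3]*x[1] = -6
  r_xx[-1] = x[1]*x[0] + x[2]*x[1] + x[3]*x[2] = -8
  r_xx[0] = x[0]*x[0] + x[1]*x[1] + x[2]*x[2] + x[3]*x[3] = 29
  r_xx[1] = x[0]*x[1] + x[1]*x[2] + x[2]*x[3] = -8
  r_xx[2] = x[0]*x[2] + x[1]*x[3] = -6
  r_xx[3] = x[0]*x[3] = 12
r_xx = [12, -6, -8, 29, -8, -6, 12]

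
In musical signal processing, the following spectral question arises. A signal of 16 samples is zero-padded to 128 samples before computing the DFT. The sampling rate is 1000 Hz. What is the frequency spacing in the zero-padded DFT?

Original DFT: N = 16, resolution = f_s/N = 1000/16 = 125/2 Hz
Zero-padded DFT: N = 128, resolution = f_s/N = 1000/128 = 125/16 Hz
Zero-padding interpolates the spectrum (finer frequency grid)
but does NOT improve the true spectral resolution (ability to resolve close frequencies).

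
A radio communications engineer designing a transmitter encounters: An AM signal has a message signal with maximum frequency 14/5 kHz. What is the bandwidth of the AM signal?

In AM (double-sideband), the bandwidth is twice the message frequency.
BW = 2 * f_m = 2 * 14/5 kHz = 28/5 kHz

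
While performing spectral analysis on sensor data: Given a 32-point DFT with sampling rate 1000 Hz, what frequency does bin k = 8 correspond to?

The frequency of DFT bin k is: f_k = k * f_s / N
f_8 = 8 * 1000 / 32 = 250 Hz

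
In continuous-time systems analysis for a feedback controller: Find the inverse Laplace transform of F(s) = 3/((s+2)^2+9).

Standard pair: w/((s+a)^2+w^2) <-> e^(-at)*sin(wt)*u(t)
With a=2, w=3: f(t) = e^(-2t)*sin(3t)*u(t)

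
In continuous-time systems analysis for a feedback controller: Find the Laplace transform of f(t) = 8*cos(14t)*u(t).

Standard pair: cos(wt)*u(t) <-> s/(s^2+w^2)
With w = 14: L{8*cos(14t)*u(t)} = 8s/(s^2+196)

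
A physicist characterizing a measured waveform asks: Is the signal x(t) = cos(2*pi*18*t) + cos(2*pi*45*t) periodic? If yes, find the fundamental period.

f1 = 18 Hz, f2 = 45 Hz
Period T1 = 1/18, T2 = 1/45
Ratio T1/T2 = 45/18, which is rational.
The signal is periodic with fundamental period T = 1/GCD(18,45) = 1/9 s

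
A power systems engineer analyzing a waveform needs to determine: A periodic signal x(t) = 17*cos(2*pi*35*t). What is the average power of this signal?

Average power of A*cos(wt) is A^2/2.
P = 17^2 / 2 = 289/2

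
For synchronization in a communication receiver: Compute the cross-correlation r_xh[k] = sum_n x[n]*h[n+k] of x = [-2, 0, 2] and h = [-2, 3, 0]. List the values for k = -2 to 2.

Both sequences indexed from 0 and zero outside their support.
Lags with overlap: k = -2 to 2.
  r_xh[-2] = x[2]*h[0] = -4
  r_xh[-1] = x[1]*h[0] + x[2]*h[1] = 6
  r_xh[0] = x[0]*h[0] + x[1]*h[1] + x[2]*h[2] = 4
  r_xh[1] = x[0]*h[1] + x[1]*h[2] = -6
  r_xh[2] = x[0]*h[2] = 0
r_xh = [-4, 6, 4, -6, 0] (for k = -2, ..., 2)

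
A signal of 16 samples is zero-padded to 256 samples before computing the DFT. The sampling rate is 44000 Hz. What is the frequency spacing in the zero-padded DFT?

Original DFT: N = 16, resolution = f_s/N = 44000/16 = 2750 Hz
Zero-padded DFT: N = 256, resolution = f_s/N = 44000/256 = 1375/8 Hz
Zero-padding interpolates the spectrum (finer frequency grid)
but does NOT improve the true spectral resolution (ability to resolve close frequencies).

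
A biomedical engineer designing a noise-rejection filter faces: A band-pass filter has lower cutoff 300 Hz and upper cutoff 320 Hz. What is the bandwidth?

Bandwidth = f_high - f_low
= 320 Hz - 300 Hz = 20 Hz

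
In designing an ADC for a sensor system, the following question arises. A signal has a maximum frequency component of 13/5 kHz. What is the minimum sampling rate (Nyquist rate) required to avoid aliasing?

By the Nyquist-Shannon sampling theorem,
the minimum sampling rate (Nyquist rate) must be at least 2 * f_max.
Nyquist rate = 2 * 13/5 kHz = 26/5 kHz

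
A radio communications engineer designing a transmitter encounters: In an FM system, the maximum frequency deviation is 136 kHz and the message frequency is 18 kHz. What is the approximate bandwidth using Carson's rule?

Carson's rule: BW = 2*(delta_f + f_m)
= 2*(136 + 18) kHz = 308 kHz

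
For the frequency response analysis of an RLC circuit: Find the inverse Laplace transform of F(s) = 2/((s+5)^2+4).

Standard pair: w/((s+a)^2+w^2) <-> e^(-at)*sin(wt)*u(t)
With a=5, w=2: f(t) = e^(-5t)*sin(2t)*u(t)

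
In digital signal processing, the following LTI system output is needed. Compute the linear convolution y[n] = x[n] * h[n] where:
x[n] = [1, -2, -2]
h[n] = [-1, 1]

y[n] = sum_k x[k]*h[n-k]. Output length = len(x) + len(h) - 1 = 3 + 2 - 1 = 4.
y[0] = 1*-1 = -1
y[1] = -2*-1 + 1*1 = 3
y[2] = -2*-1 + -2*1 = 0
y[3] = -2*1 = -2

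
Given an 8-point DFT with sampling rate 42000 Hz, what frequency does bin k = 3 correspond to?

The frequency of DFT bin k is: f_k = k * f_s / N
f_3 = 3 * 42000 / 8 = 15750 Hz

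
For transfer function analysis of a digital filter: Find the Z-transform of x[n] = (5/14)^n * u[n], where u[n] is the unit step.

The Z-transform of a^n * u[n] is z/(z-a) for |z| > |a|.
Here a = 5/14, so X(z) = z/(z - (5/14)) = 14z/(14z - 5)
ROC: |z| > 5/14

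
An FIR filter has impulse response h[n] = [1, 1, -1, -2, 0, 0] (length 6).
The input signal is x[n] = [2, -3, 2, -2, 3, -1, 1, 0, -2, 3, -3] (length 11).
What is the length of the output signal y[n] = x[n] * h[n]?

For linear convolution, the output length is:
len(y) = len(x) + len(h) - 1 = 11 + 6 - 1 = 16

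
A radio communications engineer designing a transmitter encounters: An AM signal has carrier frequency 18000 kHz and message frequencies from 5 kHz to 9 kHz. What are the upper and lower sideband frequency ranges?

Upper sideband (USB) = fc + [fm_low, fm_high] = 18000 + [5, 9] = [18005, 18009] kHz
Lower sideband (LSB) = fc - [fm_high, fm_low] = 18000 - [9, 5] = [17991, 17995] kHz
Total occupied spectrum: 17991 kHz to 18009 kHz (plus carrier at 18000 kHz)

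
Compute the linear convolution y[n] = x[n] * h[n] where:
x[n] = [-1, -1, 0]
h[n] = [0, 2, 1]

y[n] = sum_k x[k]*h[n-k]. Output length = len(x) + len(h) - 1 = 3 + 3 - 1 = 5.
y[0] = -1*0 = 0
y[1] = -1*0 + -1*2 = -2
y[2] = 0*0 + -1*2 + -1*1 = -3
y[3] = 0*2 + -1*1 = -1
y[4] = 0*1 = 0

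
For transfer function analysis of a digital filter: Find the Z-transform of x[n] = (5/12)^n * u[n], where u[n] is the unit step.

The Z-transform of a^n * u[n] is z/(z-a) for |z| > |a|.
Here a = 5/12, so X(z) = z/(z - (5/12)) = 12z/(12z - 5)
ROC: |z| > 5/12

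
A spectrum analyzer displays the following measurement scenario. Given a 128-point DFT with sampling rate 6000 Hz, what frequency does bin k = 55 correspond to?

The frequency of DFT bin k is: f_k = k * f_s / N
f_55 = 55 * 6000 / 128 = 20625/8 Hz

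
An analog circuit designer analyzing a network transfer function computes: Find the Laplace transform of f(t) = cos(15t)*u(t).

Standard pair: cos(wt)*u(t) <-> s/(s^2+w^2)
With w = 15: L{cos(15t)*u(t)} = s/(s^2+225)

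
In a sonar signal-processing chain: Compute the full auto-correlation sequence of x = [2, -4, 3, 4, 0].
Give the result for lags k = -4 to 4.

r_xx[k] = sum_m x[m]*x[m+k], indexed from 0, for k = -4 to 4:
  r_xx[-4] = x[4]*x[0] = 0
  r_xx[-3] = x[3]*x[0] + x[4]*x[1] = 8
  r_xx[-2] = x[2]*x[0] + x[3]*x[1] + x[4]*x[2] = -10
  r_xx[-1] = x[1]*x[0] + x[2]*x[1] + x[3]*x[2] + x[4]*x[3] = -8
  r_xx[0] = x[0]*x[0] + x[1]*x[1] + x[2]*x[2] + x[3]*x[3] + x[4]*x[4] = 45
  r_xx[1] = x[0]*x[1] + x[1]*x[2] + x[2]*x[3] + x[3]*x[4] = -8
  r_xx[2] = x[0]*x[2] + x[1]*x[3] + x[2]*x[4] = -10
  r_xx[3] = x[0]*x[3] + x[1]*x[4] = 8
  r_xx[4] = x[0]*x[4] = 0
r_xx = [0, 8, -10, -8, 45, -8, -10, 8, 0]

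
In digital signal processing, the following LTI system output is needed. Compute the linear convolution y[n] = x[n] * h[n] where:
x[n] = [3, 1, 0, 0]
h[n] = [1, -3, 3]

y[n] = sum_k x[k]*h[n-k]. Output length = len(x) + len(h) - 1 = 4 + 3 - 1 = 6.
y[0] = 3*1 = 3
y[1] = 1*1 + 3*-3 = -8
y[2] = 0*1 + 1*-3 + 3*3 = 6
y[3] = 0*1 + 0*-3 + 1*3 = 3
y[4] = 0*-3 + 0*3 = 0
y[5] = 0*3 = 0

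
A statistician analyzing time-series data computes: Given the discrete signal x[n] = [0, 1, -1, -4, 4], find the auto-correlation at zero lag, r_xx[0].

The auto-correlation at zero lag r_xx[0] equals the signal energy.
r_xx[0] = sum of x[n]^2 = 0^2 + 1^2 + (-1)^2 + (-4)^2 + 4^2
= 0 + 1 + 1 + 16 + 16 = 34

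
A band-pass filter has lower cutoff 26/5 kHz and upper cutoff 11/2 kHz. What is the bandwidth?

Bandwidth = f_high - f_low
= 11/2 kHz - 26/5 kHz = 3/10 kHz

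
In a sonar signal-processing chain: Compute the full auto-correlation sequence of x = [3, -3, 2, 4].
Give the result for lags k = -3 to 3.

r_xx[k] = sum_m x[m]*x[m+k], indexed from 0, for k = -3 to 3:
  r_xx[-3] = x[3]*x[0] = 12
  r_xx[-2] = x[2]*x[0] + x[3]*x[1] = -6
  r_xx[-1] = x[1]*x[0] + x[2]*x[1] + x[3]*x[2] = -7
  r_xx[0] = x[0]*x[0] + x[1]*x[1] + x[2]*x[2] + x[3]*x[3] = 38
  r_xx[1] = x[0]*x[1] + x[1]*x[2] + x[2]*x[3] = -7
  r_xx[2] = x[0]*x[2] + x[1]*x[3] = -6
  r_xx[3] = x[0]*x[3] = 12
r_xx = [12, -6, -7, 38, -7, -6, 12]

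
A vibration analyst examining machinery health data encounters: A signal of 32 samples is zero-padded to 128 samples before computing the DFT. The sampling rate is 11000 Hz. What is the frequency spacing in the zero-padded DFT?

Original DFT: N = 32, resolution = f_s/N = 11000/32 = 1375/4 Hz
Zero-padded DFT: N = 128, resolution = f_s/N = 11000/128 = 1375/16 Hz
Zero-padding interpolates the spectrum (finer frequency grid)
but does NOT improve the true spectral resolution (ability to resolve close frequencies).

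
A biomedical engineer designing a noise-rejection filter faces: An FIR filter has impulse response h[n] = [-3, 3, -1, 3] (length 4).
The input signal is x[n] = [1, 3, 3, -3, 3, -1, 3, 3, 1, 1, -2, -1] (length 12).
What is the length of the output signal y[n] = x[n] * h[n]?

For linear convolution, the output length is:
len(y) = len(x) + len(h) - 1 = 12 + 4 - 1 = 15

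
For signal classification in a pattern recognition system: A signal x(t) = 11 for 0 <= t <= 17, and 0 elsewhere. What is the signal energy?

Energy = integral of |x(t)|^2 dt over the signal duration
= 11^2 * 17 = 121 * 17 = 2057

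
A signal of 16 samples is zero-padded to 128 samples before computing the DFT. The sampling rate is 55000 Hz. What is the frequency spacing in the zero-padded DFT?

Original DFT: N = 16, resolution = f_s/N = 55000/16 = 6875/2 Hz
Zero-padded DFT: N = 128, resolution = f_s/N = 55000/128 = 6875/16 Hz
Zero-padding interpolates the spectrum (finer frequency grid)
but does NOT improve the true spectral resolution (ability to resolve close frequencies).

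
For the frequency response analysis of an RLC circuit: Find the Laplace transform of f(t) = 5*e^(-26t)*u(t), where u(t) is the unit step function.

Standard Laplace transform pair:
e^(-at)*u(t) <-> 1/(s+a)
With a = 26: L{5*e^(-26t)*u(t)} = 5/(s+26), ROC: Re(s) > -26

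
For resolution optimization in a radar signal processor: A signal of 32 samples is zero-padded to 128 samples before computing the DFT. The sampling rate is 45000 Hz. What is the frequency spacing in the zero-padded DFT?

Original DFT: N = 32, resolution = f_s/N = 45000/32 = 5625/4 Hz
Zero-padded DFT: N = 128, resolution = f_s/N = 45000/128 = 5625/16 Hz
Zero-padding interpolates the spectrum (finer frequency grid)
but does NOT improve the true spectral resolution (ability to resolve close frequencies).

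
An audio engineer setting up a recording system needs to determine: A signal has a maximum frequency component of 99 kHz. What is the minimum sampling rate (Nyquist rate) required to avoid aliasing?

By the Nyquist-Shannon sampling theorem,
the minimum sampling rate (Nyquist rate) must be at least 2 * f_max.
Nyquist rate = 2 * 99 kHz = 198 kHz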